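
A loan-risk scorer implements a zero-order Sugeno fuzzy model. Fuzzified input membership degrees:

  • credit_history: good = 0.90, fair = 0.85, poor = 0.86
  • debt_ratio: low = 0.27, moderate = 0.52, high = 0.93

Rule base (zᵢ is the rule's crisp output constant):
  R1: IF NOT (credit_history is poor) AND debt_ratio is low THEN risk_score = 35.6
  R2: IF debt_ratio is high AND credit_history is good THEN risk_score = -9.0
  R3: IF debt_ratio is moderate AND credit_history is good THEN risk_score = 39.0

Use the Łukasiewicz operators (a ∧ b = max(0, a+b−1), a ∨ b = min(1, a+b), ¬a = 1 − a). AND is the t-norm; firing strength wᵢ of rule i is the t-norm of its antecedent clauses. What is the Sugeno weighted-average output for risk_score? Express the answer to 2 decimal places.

R1 (z=35.6): ¬poor=1−0.86=0.14, low=0.27; AND[max(0, a+b−1)] → w = 0.00
R2 (z=-9.0): high=0.93, good=0.90; AND[max(0, a+b−1)] → w = 0.83
R3 (z=39.0): moderate=0.52, good=0.90; AND[max(0, a+b−1)] → w = 0.42
Weighted average = (0.00·35.6 + 0.83·-9.0 + 0.42·39.0) / (0.00 + 0.83 + 0.42)
  = 8.9100 / 1.2500 = 7.13

7.13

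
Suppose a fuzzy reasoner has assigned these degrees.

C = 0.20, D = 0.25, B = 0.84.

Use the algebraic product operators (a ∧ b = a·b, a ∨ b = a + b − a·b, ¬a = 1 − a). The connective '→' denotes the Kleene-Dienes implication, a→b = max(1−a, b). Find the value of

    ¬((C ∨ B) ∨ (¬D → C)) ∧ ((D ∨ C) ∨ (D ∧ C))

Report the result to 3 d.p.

C ∨ B = a + b − a·b on (0.2000, 0.8400) = 0.8720
¬D = 1 − 0.2500 = 0.7500
¬D → C  [Kleene-Dienes: max(1−a, b)] with a=0.7500, b=0.2000 → 0.2500
(C ∨ B) ∨ (¬D → C) = a + b − a·b on (0.8720, 0.2500) = 0.9040
¬((C ∨ B) ∨ (¬D → C)) = 1 − 0.9040 = 0.0960
D ∨ C = a + b − a·b on (0.2500, 0.2000) = 0.4000
D ∧ C = a·b on (0.2500, 0.2000) = 0.0500
(D ∨ C) ∨ (D ∧ C) = a + b − a·b on (0.4000, 0.0500) = 0.4300
¬((C ∨ B) ∨ (¬D → C)) ∧ ((D ∨ C) ∨ (D ∧ C)) = a·b on (0.0960, 0.4300) = 0.0413

0.041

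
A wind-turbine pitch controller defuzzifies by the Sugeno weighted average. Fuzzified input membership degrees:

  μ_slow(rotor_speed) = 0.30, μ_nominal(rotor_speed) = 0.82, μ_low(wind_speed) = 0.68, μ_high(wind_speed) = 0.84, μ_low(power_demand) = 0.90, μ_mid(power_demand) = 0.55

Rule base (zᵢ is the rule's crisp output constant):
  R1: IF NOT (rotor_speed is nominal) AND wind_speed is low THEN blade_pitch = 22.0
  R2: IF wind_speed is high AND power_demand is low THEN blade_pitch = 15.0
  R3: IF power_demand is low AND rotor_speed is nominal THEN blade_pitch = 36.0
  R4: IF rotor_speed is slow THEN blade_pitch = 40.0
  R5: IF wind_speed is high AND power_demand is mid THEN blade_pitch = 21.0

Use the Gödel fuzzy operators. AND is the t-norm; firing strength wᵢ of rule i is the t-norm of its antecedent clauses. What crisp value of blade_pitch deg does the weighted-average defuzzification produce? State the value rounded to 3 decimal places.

R1 (z=22.0): ¬nominal=1−0.82=0.18, low=0.68; AND[min(a, b)] → w = 0.18
R2 (z=15.0): high=0.84, low=0.90; AND[min(a, b)] → w = 0.84
R3 (z=36.0): low=0.90, nominal=0.82; AND[min(a, b)] → w = 0.82
R4 (z=40.0): slow=0.30 → w = 0.30
R5 (z=21.0): high=0.84, mid=0.55; AND[min(a, b)] → w = 0.55
Weighted average = (0.18·22.0 + 0.84·15.0 + 0.82·36.0 + 0.30·40.0 + 0.55·21.0) / (0.18 + 0.84 + 0.82 + 0.30 + 0.55)
  = 69.6300 / 2.6900 = 25.885

25.885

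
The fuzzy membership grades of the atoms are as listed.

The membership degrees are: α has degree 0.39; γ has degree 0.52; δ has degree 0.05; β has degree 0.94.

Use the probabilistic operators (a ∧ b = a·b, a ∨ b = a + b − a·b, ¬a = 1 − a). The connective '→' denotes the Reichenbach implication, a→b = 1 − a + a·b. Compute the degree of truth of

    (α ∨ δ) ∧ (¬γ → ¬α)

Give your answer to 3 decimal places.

0.342

α ∨ δ = a + b − a·b on (0.3900, 0.0500) = 0.4205
¬γ = 1 − 0.5200 = 0.4800
¬α = 1 − 0.3900 = 0.6100
¬γ → ¬α  [Reichenbach: 1 − a + a·b] with a=0.4800, b=0.6100 → 0.8128
(α ∨ δ) ∧ (¬γ → ¬α) = a·b on (0.4205, 0.8128) = 0.3418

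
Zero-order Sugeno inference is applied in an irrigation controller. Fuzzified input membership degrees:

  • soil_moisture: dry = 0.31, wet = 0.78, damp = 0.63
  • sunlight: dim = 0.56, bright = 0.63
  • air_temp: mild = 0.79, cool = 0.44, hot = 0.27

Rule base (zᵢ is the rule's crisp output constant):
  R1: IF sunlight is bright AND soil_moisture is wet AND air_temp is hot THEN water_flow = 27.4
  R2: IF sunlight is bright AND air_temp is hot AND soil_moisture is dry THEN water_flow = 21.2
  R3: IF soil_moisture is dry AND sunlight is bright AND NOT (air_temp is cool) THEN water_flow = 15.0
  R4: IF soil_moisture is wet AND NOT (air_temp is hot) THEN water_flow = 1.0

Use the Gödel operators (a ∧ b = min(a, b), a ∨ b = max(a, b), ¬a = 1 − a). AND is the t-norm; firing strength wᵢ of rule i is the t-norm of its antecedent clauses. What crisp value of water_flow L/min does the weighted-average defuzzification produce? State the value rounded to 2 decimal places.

11.71

R1 (z=27.4): bright=0.63, wet=0.78, hot=0.27; AND[min(a, b)] → w = 0.27
R2 (z=21.2): bright=0.63, hot=0.27, dry=0.31; AND[min(a, b)] → w = 0.27
R3 (z=15.0): dry=0.31, bright=0.63, ¬cool=1−0.44=0.56; AND[min(a, b)] → w = 0.31
R4 (z=1.0): wet=0.78, ¬hot=1−0.27=0.73; AND[min(a, b)] → w = 0.73
Weighted average = (0.27·27.4 + 0.27·21.2 + 0.31·15.0 + 0.73·1.0) / (0.27 + 0.27 + 0.31 + 0.73)
  = 18.5020 / 1.5800 = 11.71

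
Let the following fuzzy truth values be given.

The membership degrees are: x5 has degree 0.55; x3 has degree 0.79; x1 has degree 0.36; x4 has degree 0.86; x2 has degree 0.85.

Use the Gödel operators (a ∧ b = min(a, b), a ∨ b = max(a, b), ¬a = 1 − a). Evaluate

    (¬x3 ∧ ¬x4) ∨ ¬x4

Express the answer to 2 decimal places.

0.14

¬x3 = 1 − 0.79 = 0.21
¬x4 = 1 − 0.86 = 0.14
¬x3 ∧ ¬x4 = min(a, b) on (0.21, 0.14) = 0.14
¬x4 = 1 − 0.86 = 0.14
(¬x3 ∧ ¬x4) ∨ ¬x4 = max(a, b) on (0.14, 0.14) = 0.14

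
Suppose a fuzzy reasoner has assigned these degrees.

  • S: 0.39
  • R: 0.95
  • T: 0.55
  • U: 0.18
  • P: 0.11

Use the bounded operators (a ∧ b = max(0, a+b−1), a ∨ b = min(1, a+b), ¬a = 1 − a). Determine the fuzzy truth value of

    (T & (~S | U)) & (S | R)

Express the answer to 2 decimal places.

0.34

~S = 1 − 0.39 = 0.61
~S | U = min(1, a+b) on (0.61, 0.18) = 0.79
T & (~S | U) = max(0, a+b−1) on (0.55, 0.79) = 0.34
S | R = min(1, a+b) on (0.39, 0.95) = 1.00
(T & (~S | U)) & (S | R) = max(0, a+b−1) on (0.34, 1.00) = 0.34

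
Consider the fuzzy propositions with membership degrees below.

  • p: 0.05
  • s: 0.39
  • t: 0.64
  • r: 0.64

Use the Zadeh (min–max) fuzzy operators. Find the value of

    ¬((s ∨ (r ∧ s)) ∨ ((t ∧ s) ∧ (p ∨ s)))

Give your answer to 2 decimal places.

r ∧ s = min(a, b) on (0.64, 0.39) = 0.39
s ∨ (r ∧ s) = max(a, b) on (0.39, 0.39) = 0.39
t ∧ s = min(a, b) on (0.64, 0.39) = 0.39
p ∨ s = max(a, b) on (0.05, 0.39) = 0.39
(t ∧ s) ∧ (p ∨ s) = min(a, b) on (0.39, 0.39) = 0.39
(s ∨ (r ∧ s)) ∨ ((t ∧ s) ∧ (p ∨ s)) = max(a, b) on (0.39, 0.39) = 0.39
¬((s ∨ (r ∧ s)) ∨ ((t ∧ s) ∧ (p ∨ s))) = 1 − 0.39 = 0.61

0.61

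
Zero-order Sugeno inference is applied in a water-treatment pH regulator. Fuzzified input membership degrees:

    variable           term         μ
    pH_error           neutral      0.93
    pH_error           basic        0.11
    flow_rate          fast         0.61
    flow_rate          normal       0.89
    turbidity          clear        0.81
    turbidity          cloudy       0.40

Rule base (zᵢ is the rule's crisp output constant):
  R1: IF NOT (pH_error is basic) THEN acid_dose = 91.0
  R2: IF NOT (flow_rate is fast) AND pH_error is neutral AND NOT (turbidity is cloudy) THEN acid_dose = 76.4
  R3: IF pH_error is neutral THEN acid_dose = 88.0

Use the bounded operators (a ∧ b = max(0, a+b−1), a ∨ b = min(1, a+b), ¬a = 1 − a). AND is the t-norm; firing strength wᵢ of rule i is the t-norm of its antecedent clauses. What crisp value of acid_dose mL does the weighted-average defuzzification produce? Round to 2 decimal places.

89.47

R1 (z=91.0): ¬basic=1−0.11=0.89 → w = 0.89
R2 (z=76.4): ¬fast=1−0.61=0.39, neutral=0.93, ¬cloudy=1−0.40=0.60; AND[max(0, a+b−1)] → w = 0.00
R3 (z=88.0): neutral=0.93 → w = 0.93
Weighted average = (0.89·91.0 + 0.00·76.4 + 0.93·88.0) / (0.89 + 0.00 + 0.93)
  = 162.8300 / 1.8200 = 89.47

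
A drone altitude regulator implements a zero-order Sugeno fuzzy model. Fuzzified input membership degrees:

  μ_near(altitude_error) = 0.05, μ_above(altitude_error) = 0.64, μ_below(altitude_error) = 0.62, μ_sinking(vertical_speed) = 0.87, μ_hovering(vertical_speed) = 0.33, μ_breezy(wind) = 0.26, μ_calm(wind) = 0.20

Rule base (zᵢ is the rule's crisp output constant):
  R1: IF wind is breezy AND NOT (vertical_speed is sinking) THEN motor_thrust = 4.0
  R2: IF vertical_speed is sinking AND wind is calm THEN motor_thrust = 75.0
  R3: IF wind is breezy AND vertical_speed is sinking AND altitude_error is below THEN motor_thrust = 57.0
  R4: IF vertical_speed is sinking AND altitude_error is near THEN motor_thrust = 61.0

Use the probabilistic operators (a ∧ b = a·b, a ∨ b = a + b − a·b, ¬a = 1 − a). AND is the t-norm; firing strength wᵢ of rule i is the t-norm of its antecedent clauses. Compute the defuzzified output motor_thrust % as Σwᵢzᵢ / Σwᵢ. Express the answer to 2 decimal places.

60.87

R1 (z=4.0): breezy=0.26, ¬sinking=1−0.87=0.13; AND[a·b] → w = 0.0338
R2 (z=75.0): sinking=0.87, calm=0.20; AND[a·b] → w = 0.1740
R3 (z=57.0): breezy=0.26, sinking=0.87, below=0.62; AND[a·b] → w = 0.1402
R4 (z=61.0): sinking=0.87, near=0.05; AND[a·b] → w = 0.0435
Weighted average = (0.0338·4.0 + 0.1740·75.0 + 0.1402·57.0 + 0.0435·61.0) / (0.0338 + 0.1740 + 0.1402 + 0.0435)
  = 23.8326 / 0.3915 = 60.87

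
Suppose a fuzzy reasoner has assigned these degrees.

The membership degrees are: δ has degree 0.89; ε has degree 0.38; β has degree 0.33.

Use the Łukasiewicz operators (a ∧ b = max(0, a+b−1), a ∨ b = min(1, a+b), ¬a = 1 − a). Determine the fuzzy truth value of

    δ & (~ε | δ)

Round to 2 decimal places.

~ε = 1 − 0.38 = 0.62
~ε | δ = min(1, a+b) on (0.62, 0.89) = 1.00
δ & (~ε | δ) = max(0, a+b−1) on (0.89, 1.00) = 0.89

0.89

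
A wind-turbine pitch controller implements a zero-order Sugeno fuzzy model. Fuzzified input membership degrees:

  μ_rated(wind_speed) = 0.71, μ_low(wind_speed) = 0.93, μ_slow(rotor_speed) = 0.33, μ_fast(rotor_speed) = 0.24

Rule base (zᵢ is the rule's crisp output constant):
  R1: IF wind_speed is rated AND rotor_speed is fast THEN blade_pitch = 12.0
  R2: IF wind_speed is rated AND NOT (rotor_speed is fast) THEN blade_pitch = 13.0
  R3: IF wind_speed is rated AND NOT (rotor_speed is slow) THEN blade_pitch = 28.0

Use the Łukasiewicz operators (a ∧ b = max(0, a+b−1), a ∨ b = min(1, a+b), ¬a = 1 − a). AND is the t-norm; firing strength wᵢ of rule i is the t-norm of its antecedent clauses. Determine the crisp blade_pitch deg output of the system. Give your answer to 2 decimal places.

R1 (z=12.0): rated=0.71, fast=0.24; AND[max(0, a+b−1)] → w = 0.00
R2 (z=13.0): rated=0.71, ¬fast=1−0.24=0.76; AND[max(0, a+b−1)] → w = 0.47
R3 (z=28.0): rated=0.71, ¬slow=1−0.33=0.67; AND[max(0, a+b−1)] → w = 0.38
Weighted average = (0.00·12.0 + 0.47·13.0 + 0.38·28.0) / (0.00 + 0.47 + 0.38)
  = 16.7500 / 0.8500 = 19.71

19.71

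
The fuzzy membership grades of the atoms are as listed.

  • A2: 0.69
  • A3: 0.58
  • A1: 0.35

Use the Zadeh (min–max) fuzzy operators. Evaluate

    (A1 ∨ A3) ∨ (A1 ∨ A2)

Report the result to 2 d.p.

0.69

A1 ∨ A3 = max(a, b) on (0.35, 0.58) = 0.58
A1 ∨ A2 = max(a, b) on (0.35, 0.69) = 0.69
(A1 ∨ A3) ∨ (A1 ∨ A2) = max(a, b) on (0.58, 0.69) = 0.69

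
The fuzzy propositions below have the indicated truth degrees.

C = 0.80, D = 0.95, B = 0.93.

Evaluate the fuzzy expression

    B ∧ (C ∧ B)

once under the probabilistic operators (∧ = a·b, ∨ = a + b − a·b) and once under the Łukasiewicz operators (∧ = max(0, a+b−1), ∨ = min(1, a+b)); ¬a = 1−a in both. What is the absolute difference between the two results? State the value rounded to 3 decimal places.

0.032

Under probabilistic:
  C ∧ B = a·b on (0.8000, 0.9300) = 0.7440
  B ∧ (C ∧ B) = a·b on (0.9300, 0.7440) = 0.6919
  → value = 0.6919
Under Łukasiewicz:
  C ∧ B = max(0, a+b−1) on (0.80, 0.93) = 0.73
  B ∧ (C ∧ B) = max(0, a+b−1) on (0.93, 0.73) = 0.66
  → value = 0.6600
|0.6919 − 0.6600| = 0.032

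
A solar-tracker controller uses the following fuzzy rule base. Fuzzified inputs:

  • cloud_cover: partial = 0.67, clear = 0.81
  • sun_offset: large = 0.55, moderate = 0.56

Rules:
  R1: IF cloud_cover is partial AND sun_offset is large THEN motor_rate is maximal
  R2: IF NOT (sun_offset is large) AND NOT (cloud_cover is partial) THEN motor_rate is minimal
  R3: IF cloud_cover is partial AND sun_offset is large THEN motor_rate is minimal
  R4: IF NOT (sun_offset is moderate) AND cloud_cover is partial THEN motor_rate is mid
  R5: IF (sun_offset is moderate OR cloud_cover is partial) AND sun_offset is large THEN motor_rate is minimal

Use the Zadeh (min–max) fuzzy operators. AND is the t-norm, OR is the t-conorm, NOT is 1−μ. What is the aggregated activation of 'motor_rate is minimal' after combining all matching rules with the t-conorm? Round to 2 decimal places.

0.55

R1: partial=0.67, large=0.55; AND[min(a, b)] → w = 0.55
R2: ¬large=1−0.55=0.45, ¬partial=1−0.67=0.33; AND[min(a, b)] → w = 0.33
R3: partial=0.67, large=0.55; AND[min(a, b)] → w = 0.55
R4: ¬moderate=1−0.56=0.44, partial=0.67; AND[min(a, b)] → w = 0.44
R5: (moderate=0.56 OR partial=0.67) = 0.67; AND[min(a, b)] with large=0.55 → w = 0.55
Rules with consequent 'minimal': {R2, R3, R5} → strengths 0.33, 0.55, 0.55
Aggregate via t-conorm [max(a, b)]: 0.55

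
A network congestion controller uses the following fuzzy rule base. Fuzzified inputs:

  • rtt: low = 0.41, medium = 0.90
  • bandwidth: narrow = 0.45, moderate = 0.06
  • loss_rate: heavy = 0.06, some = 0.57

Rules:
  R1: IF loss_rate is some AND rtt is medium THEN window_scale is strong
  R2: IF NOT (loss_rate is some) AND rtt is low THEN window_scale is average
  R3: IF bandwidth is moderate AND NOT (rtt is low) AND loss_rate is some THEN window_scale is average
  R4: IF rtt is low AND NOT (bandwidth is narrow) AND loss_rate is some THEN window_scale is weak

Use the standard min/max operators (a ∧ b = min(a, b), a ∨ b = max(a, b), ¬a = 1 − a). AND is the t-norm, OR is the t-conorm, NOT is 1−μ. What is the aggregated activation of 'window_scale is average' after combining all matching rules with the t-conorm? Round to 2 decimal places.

R1: some=0.57, medium=0.90; AND[min(a, b)] → w = 0.57
R2: ¬some=1−0.57=0.43, low=0.41; AND[min(a, b)] → w = 0.41
R3: moderate=0.06, ¬low=1−0.41=0.59, some=0.57; AND[min(a, b)] → w = 0.06
R4: low=0.41, ¬narrow=1−0.45=0.55, some=0.57; AND[min(a, b)] → w = 0.41
Rules with consequent 'average': {R2, R3} → strengths 0.41, 0.06
Aggregate via t-conorm [max(a, b)]: 0.41

0.41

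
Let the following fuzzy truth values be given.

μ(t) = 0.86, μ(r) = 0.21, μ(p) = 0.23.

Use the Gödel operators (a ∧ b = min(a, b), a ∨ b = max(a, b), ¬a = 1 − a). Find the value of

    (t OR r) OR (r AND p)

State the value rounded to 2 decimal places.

t OR r = max(a, b) on (0.86, 0.21) = 0.86
r AND p = min(a, b) on (0.21, 0.23) = 0.21
(t OR r) OR (r AND p) = max(a, b) on (0.86, 0.21) = 0.86

0.86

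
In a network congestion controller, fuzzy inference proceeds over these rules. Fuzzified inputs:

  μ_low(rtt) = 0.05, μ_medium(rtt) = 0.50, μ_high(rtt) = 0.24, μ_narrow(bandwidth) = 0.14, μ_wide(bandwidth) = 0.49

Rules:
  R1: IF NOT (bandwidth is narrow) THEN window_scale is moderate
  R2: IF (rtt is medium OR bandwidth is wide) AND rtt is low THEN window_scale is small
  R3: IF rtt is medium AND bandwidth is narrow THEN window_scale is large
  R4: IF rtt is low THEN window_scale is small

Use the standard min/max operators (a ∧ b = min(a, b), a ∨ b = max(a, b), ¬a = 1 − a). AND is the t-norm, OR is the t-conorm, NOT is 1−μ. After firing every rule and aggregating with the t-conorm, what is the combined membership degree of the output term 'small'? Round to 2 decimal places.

0.05

R1: ¬narrow=1−0.14=0.86 → w = 0.86
R2: (medium=0.50 OR wide=0.49) = 0.50; AND[min(a, b)] with low=0.05 → w = 0.05
R3: medium=0.50, narrow=0.14; AND[min(a, b)] → w = 0.14
R4: low=0.05 → w = 0.05
Rules with consequent 'small': {R2, R4} → strengths 0.05, 0.05
Aggregate via t-conorm [max(a, b)]: 0.05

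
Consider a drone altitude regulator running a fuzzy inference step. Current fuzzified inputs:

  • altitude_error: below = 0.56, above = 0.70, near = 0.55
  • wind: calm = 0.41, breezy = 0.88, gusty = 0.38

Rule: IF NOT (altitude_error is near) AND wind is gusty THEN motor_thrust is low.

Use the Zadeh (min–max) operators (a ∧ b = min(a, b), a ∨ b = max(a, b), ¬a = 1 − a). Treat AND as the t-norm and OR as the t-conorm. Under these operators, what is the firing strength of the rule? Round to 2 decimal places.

firing strength: ¬near=1−0.55=0.45, gusty=0.38; AND[min(a, b)] → w = 0.38

0.38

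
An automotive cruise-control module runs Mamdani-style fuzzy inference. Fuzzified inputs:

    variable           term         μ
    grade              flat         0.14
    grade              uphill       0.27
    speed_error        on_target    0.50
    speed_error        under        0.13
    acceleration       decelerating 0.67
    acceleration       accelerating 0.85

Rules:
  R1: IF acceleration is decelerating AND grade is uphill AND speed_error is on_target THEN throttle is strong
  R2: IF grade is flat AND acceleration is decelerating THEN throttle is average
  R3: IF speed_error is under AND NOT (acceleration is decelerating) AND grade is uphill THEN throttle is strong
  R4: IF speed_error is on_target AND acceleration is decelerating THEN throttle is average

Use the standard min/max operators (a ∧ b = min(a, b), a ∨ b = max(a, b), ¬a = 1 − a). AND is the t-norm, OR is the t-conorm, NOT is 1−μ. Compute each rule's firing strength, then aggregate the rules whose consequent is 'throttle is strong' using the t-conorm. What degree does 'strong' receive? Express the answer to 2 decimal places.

R1: decelerating=0.67, uphill=0.27, on_target=0.50; AND[min(a, b)] → w = 0.27
R2: flat=0.14, decelerating=0.67; AND[min(a, b)] → w = 0.14
R3: under=0.13, ¬decelerating=1−0.67=0.33, uphill=0.27; AND[min(a, b)] → w = 0.13
R4: on_target=0.50, decelerating=0.67; AND[min(a, b)] → w = 0.50
Rules with consequent 'strong': {R1, R3} → strengths 0.27, 0.13
Aggregate via t-conorm [max(a, b)]: 0.27

0.27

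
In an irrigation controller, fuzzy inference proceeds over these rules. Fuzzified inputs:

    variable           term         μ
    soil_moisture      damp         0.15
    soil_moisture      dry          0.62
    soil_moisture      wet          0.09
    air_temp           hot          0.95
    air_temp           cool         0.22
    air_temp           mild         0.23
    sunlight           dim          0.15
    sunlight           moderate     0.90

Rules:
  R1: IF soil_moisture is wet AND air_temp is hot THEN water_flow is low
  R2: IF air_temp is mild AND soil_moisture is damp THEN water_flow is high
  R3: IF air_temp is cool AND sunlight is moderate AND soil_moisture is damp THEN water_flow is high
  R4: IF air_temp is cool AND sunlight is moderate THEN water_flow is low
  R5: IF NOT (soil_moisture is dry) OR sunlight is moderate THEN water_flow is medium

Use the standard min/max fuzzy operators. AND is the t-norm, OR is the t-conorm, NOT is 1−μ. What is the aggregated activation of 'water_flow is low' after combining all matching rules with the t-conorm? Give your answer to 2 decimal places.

R1: wet=0.09, hot=0.95; AND[min(a, b)] → w = 0.09
R2: mild=0.23, damp=0.15; AND[min(a, b)] → w = 0.15
R3: cool=0.22, moderate=0.90, damp=0.15; AND[min(a, b)] → w = 0.15
R4: cool=0.22, moderate=0.90; AND[min(a, b)] → w = 0.22
R5: ¬dry=1−0.62=0.38, moderate=0.90; OR[max(a, b)] → w = 0.90
Rules with consequent 'low': {R1, R4} → strengths 0.09, 0.22
Aggregate via t-conorm [max(a, b)]: 0.22

0.22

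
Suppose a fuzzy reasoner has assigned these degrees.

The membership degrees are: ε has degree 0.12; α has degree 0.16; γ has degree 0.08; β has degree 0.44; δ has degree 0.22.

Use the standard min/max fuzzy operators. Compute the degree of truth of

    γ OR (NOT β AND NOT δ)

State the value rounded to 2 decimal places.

0.56

NOT β = 1 − 0.44 = 0.56
NOT δ = 1 − 0.22 = 0.78
NOT β AND NOT δ = min(a, b) on (0.56, 0.78) = 0.56
γ OR (NOT β AND NOT δ) = max(a, b) on (0.08, 0.56) = 0.56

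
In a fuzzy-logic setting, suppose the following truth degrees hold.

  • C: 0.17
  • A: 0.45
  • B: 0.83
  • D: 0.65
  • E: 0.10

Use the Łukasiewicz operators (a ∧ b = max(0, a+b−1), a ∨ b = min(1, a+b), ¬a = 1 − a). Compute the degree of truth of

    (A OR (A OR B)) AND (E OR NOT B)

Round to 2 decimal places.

0.27

A OR B = min(1, a+b) on (0.45, 0.83) = 1.00
A OR (A OR B) = min(1, a+b) on (0.45, 1.00) = 1.00
NOT B = 1 − 0.83 = 0.17
E OR NOT B = min(1, a+b) on (0.10, 0.17) = 0.27
(A OR (A OR B)) AND (E OR NOT B) = max(0, a+b−1) on (1.00, 0.27) = 0.27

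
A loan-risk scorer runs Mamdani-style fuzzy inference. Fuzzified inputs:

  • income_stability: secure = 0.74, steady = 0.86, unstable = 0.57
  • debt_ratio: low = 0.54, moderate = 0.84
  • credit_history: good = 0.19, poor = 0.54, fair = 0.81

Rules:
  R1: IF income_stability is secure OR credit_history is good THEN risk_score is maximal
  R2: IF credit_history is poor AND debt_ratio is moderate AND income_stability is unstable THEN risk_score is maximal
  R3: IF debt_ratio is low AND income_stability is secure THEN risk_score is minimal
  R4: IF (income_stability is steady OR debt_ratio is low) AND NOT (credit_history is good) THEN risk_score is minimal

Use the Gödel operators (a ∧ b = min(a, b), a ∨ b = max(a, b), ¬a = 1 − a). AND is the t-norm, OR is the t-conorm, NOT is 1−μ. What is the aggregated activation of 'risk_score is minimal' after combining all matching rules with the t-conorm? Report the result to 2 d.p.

0.81

R1: secure=0.74, good=0.19; OR[max(a, b)] → w = 0.74
R2: poor=0.54, moderate=0.84, unstable=0.57; AND[min(a, b)] → w = 0.54
R3: low=0.54, secure=0.74; AND[min(a, b)] → w = 0.54
R4: (steady=0.86 OR low=0.54) = 0.86; AND[min(a, b)] with ¬good=1−0.19=0.81 → w = 0.81
Rules with consequent 'minimal': {R3, R4} → strengths 0.54, 0.81
Aggregate via t-conorm [max(a, b)]: 0.81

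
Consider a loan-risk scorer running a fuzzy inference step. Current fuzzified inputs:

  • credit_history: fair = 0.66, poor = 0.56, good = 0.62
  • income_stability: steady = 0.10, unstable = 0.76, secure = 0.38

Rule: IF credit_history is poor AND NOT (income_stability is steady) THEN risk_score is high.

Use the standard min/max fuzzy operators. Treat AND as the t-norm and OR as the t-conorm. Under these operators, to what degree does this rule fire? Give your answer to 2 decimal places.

0.56

firing strength: poor=0.56, ¬steady=1−0.10=0.90; AND[min(a, b)] → w = 0.56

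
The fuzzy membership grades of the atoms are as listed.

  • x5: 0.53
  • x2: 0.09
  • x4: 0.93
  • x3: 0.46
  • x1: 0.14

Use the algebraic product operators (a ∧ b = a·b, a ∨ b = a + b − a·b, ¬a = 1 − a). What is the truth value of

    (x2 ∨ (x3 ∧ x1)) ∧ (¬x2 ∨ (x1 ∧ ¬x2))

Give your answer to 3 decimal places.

x3 ∧ x1 = a·b on (0.4600, 0.1400) = 0.0644
x2 ∨ (x3 ∧ x1) = a + b − a·b on (0.0900, 0.0644) = 0.1486
¬x2 = 1 − 0.0900 = 0.9100
¬x2 = 1 − 0.0900 = 0.9100
x1 ∧ ¬x2 = a·b on (0.1400, 0.9100) = 0.1274
¬x2 ∨ (x1 ∧ ¬x2) = a + b − a·b on (0.9100, 0.1274) = 0.9215
(x2 ∨ (x3 ∧ x1)) ∧ (¬x2 ∨ (x1 ∧ ¬x2)) = a·b on (0.1486, 0.9215) = 0.1369

0.137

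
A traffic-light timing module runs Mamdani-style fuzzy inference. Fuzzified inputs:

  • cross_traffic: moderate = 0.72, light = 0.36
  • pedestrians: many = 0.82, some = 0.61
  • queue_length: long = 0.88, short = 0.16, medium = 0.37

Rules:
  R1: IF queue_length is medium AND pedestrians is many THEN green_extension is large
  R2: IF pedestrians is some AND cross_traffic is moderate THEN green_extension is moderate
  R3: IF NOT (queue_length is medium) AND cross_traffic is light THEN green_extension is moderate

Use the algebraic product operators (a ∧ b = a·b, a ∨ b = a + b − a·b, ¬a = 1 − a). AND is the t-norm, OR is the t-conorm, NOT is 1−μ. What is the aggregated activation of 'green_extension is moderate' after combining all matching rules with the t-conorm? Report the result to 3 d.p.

R1: medium=0.37, many=0.82; AND[a·b] → w = 0.3034
R2: some=0.61, moderate=0.72; AND[a·b] → w = 0.4392
R3: ¬medium=1−0.37=0.63, light=0.36; AND[a·b] → w = 0.2268
Rules with consequent 'moderate': {R2, R3} → strengths 0.4392, 0.2268
Aggregate via t-conorm [a + b − a·b]: 0.5664

0.566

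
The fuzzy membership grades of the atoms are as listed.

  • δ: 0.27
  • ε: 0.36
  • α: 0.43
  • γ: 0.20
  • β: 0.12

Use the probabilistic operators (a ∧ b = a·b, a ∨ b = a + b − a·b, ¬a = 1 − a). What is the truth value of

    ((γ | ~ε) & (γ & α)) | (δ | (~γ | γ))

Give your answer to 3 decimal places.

0.890

~ε = 1 − 0.3600 = 0.6400
γ | ~ε = a + b − a·b on (0.2000, 0.6400) = 0.7120
γ & α = a·b on (0.2000, 0.4300) = 0.0860
(γ | ~ε) & (γ & α) = a·b on (0.7120, 0.0860) = 0.0612
~γ = 1 − 0.2000 = 0.8000
~γ | γ = a + b − a·b on (0.8000, 0.2000) = 0.8400
δ | (~γ | γ) = a + b − a·b on (0.2700, 0.8400) = 0.8832
((γ | ~ε) & (γ & α)) | (δ | (~γ | γ)) = a + b − a·b on (0.0612, 0.8832) = 0.8904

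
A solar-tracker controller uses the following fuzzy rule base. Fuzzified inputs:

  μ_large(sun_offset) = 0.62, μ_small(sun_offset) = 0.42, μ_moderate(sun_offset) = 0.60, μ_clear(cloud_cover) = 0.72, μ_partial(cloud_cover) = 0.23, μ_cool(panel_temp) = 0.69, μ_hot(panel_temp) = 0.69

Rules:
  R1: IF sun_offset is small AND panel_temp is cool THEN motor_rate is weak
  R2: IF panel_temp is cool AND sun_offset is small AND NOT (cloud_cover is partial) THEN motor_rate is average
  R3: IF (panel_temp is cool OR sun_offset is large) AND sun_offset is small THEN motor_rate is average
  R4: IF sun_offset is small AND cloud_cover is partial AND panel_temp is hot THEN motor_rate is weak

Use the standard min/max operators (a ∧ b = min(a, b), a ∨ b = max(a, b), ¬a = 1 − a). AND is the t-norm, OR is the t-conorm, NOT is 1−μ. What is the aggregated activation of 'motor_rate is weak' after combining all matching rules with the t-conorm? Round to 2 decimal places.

0.42

R1: small=0.42, cool=0.69; AND[min(a, b)] → w = 0.42
R2: cool=0.69, small=0.42, ¬partial=1−0.23=0.77; AND[min(a, b)] → w = 0.42
R3: (cool=0.69 OR large=0.62) = 0.69; AND[min(a, b)] with small=0.42 → w = 0.42
R4: small=0.42, partial=0.23, hot=0.69; AND[min(a, b)] → w = 0.23
Rules with consequent 'weak': {R1, R4} → strengths 0.42, 0.23
Aggregate via t-conorm [max(a, b)]: 0.42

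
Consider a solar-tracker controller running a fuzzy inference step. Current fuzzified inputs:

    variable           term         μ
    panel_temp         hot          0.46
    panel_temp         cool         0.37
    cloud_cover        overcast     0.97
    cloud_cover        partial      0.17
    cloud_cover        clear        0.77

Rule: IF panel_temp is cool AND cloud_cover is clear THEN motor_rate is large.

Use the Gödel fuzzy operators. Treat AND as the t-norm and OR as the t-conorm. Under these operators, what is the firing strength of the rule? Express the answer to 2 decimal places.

firing strength: cool=0.37, clear=0.77; AND[min(a, b)] → w = 0.37

0.37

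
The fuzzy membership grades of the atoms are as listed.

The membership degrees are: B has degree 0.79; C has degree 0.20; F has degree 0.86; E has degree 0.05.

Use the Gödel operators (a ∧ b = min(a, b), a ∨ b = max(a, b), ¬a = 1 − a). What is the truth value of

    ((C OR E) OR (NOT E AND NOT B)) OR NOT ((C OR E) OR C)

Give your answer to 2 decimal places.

0.80

C OR E = max(a, b) on (0.20, 0.05) = 0.20
NOT E = 1 − 0.05 = 0.95
NOT B = 1 − 0.79 = 0.21
NOT E AND NOT B = min(a, b) on (0.95, 0.21) = 0.21
(C OR E) OR (NOT E AND NOT B) = max(a, b) on (0.20, 0.21) = 0.21
C OR E = max(a, b) on (0.20, 0.05) = 0.20
(C OR E) OR C = max(a, b) on (0.20, 0.20) = 0.20
NOT ((C OR E) OR C) = 1 − 0.20 = 0.80
((C OR E) OR (NOT E AND NOT B)) OR NOT ((C OR E) OR C) = max(a, b) on (0.21, 0.80) = 0.80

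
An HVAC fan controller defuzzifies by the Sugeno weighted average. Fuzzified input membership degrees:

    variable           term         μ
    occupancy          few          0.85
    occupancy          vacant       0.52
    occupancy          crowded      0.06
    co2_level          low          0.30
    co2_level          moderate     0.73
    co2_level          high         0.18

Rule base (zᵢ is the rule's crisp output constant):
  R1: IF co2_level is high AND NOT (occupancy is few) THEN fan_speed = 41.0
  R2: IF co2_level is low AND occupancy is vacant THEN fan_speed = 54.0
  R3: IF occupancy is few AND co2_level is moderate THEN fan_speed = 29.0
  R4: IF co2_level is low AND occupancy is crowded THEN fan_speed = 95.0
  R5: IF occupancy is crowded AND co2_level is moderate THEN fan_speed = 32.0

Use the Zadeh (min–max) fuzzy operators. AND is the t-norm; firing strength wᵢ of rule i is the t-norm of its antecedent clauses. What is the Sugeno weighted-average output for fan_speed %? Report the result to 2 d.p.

R1 (z=41.0): high=0.18, ¬few=1−0.85=0.15; AND[min(a, b)] → w = 0.15
R2 (z=54.0): low=0.30, vacant=0.52; AND[min(a, b)] → w = 0.30
R3 (z=29.0): few=0.85, moderate=0.73; AND[min(a, b)] → w = 0.73
R4 (z=95.0): low=0.30, crowded=0.06; AND[min(a, b)] → w = 0.06
R5 (z=32.0): crowded=0.06, moderate=0.73; AND[min(a, b)] → w = 0.06
Weighted average = (0.15·41.0 + 0.30·54.0 + 0.73·29.0 + 0.06·95.0 + 0.06·32.0) / (0.15 + 0.30 + 0.73 + 0.06 + 0.06)
  = 51.1400 / 1.3000 = 39.34

39.34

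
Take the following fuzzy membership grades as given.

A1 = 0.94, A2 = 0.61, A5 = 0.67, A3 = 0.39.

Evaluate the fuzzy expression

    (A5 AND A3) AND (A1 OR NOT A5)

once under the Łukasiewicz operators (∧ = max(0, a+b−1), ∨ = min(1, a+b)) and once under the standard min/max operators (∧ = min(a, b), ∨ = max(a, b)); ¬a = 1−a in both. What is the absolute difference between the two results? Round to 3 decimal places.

0.330

Under Łukasiewicz:
  A5 AND A3 = max(0, a+b−1) on (0.67, 0.39) = 0.06
  NOT A5 = 1 − 0.67 = 0.33
  A1 OR NOT A5 = min(1, a+b) on (0.94, 0.33) = 1.00
  (A5 AND A3) AND (A1 OR NOT A5) = max(0, a+b−1) on (0.06, 1.00) = 0.06
  → value = 0.0600
Under standard min/max:
  A5 AND A3 = min(a, b) on (0.67, 0.39) = 0.39
  NOT A5 = 1 − 0.67 = 0.33
  A1 OR NOT A5 = max(a, b) on (0.94, 0.33) = 0.94
  (A5 AND A3) AND (A1 OR NOT A5) = min(a, b) on (0.39, 0.94) = 0.39
  → value = 0.3900
|0.0600 − 0.3900| = 0.330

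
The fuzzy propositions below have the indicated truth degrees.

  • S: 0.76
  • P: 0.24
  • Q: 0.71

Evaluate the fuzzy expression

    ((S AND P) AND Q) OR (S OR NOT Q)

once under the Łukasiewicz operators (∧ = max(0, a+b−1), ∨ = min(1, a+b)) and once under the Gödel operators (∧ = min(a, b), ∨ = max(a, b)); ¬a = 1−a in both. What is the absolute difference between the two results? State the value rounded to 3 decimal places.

0.240

Under Łukasiewicz:
  S AND P = max(0, a+b−1) on (0.76, 0.24) = 0.00
  (S AND P) AND Q = max(0, a+b−1) on (0.00, 0.71) = 0.00
  NOT Q = 1 − 0.71 = 0.29
  S OR NOT Q = min(1, a+b) on (0.76, 0.29) = 1.00
  ((S AND P) AND Q) OR (S OR NOT Q) = min(1, a+b) on (0.00, 1.00) = 1.00
  → value = 1.0000
Under Gödel:
  S AND P = min(a, b) on (0.76, 0.24) = 0.24
  (S AND P) AND Q = min(a, b) on (0.24, 0.71) = 0.24
  NOT Q = 1 − 0.71 = 0.29
  S OR NOT Q = max(a, b) on (0.76, 0.29) = 0.76
  ((S AND P) AND Q) OR (S OR NOT Q) = max(a, b) on (0.24, 0.76) = 0.76
  → value = 0.7600
|1.0000 − 0.7600| = 0.240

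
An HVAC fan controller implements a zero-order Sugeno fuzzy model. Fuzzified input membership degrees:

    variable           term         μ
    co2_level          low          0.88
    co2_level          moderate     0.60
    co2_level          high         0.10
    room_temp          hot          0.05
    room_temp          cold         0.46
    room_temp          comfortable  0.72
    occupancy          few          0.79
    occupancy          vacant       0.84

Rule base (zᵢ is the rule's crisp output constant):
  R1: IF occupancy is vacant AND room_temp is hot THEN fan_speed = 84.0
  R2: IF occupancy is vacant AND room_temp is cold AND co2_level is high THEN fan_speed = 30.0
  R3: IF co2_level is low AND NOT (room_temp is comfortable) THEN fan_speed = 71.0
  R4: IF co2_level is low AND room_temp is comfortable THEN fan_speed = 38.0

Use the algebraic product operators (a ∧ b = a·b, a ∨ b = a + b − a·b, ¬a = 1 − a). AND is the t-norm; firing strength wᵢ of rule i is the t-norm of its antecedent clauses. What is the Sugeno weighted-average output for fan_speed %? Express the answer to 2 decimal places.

R1 (z=84.0): vacant=0.84, hot=0.05; AND[a·b] → w = 0.0420
R2 (z=30.0): vacant=0.84, cold=0.46, high=0.10; AND[a·b] → w = 0.0386
R3 (z=71.0): low=0.88, ¬comfortable=1−0.72=0.28; AND[a·b] → w = 0.2464
R4 (z=38.0): low=0.88, comfortable=0.72; AND[a·b] → w = 0.6336
Weighted average = (0.0420·84.0 + 0.0386·30.0 + 0.2464·71.0 + 0.6336·38.0) / (0.0420 + 0.0386 + 0.2464 + 0.6336)
  = 46.2584 / 0.9606 = 48.15

48.15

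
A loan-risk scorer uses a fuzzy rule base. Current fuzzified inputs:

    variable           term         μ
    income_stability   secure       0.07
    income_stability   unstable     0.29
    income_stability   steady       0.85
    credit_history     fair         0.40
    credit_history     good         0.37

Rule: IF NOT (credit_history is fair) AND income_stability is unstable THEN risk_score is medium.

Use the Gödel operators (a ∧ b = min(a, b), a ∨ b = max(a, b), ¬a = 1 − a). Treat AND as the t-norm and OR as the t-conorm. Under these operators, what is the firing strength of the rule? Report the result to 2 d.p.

firing strength: ¬fair=1−0.40=0.60, unstable=0.29; AND[min(a, b)] → w = 0.29

0.29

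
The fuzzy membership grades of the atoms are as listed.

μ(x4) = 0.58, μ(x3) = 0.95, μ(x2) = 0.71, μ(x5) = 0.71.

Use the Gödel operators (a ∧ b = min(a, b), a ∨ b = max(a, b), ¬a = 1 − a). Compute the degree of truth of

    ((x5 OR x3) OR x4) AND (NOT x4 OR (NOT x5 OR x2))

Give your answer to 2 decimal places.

x5 OR x3 = max(a, b) on (0.71, 0.95) = 0.95
(x5 OR x3) OR x4 = max(a, b) on (0.95, 0.58) = 0.95
NOT x4 = 1 − 0.58 = 0.42
NOT x5 = 1 − 0.71 = 0.29
NOT x5 OR x2 = max(a, b) on (0.29, 0.71) = 0.71
NOT x4 OR (NOT x5 OR x2) = max(a, b) on (0.42, 0.71) = 0.71
((x5 OR x3) OR x4) AND (NOT x4 OR (NOT x5 OR x2)) = min(a, b) on (0.95, 0.71) = 0.71

0.71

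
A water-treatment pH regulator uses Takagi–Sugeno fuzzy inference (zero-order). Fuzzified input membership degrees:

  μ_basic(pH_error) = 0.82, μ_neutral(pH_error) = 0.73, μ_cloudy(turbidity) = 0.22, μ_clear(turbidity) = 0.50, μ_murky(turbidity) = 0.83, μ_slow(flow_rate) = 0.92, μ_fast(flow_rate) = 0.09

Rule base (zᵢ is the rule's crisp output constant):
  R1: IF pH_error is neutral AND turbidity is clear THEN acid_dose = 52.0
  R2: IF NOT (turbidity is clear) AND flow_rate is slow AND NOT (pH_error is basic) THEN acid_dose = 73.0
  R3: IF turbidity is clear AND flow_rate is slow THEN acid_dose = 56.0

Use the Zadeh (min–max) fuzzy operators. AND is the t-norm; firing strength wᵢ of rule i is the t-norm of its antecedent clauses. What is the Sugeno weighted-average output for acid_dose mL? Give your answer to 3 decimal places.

56.898

R1 (z=52.0): neutral=0.73, clear=0.50; AND[min(a, b)] → w = 0.50
R2 (z=73.0): ¬clear=1−0.50=0.50, slow=0.92, ¬basic=1−0.82=0.18; AND[min(a, b)] → w = 0.18
R3 (z=56.0): clear=0.50, slow=0.92; AND[min(a, b)] → w = 0.50
Weighted average = (0.50·52.0 + 0.18·73.0 + 0.50·56.0) / (0.50 + 0.18 + 0.50)
  = 67.1400 / 1.1800 = 56.898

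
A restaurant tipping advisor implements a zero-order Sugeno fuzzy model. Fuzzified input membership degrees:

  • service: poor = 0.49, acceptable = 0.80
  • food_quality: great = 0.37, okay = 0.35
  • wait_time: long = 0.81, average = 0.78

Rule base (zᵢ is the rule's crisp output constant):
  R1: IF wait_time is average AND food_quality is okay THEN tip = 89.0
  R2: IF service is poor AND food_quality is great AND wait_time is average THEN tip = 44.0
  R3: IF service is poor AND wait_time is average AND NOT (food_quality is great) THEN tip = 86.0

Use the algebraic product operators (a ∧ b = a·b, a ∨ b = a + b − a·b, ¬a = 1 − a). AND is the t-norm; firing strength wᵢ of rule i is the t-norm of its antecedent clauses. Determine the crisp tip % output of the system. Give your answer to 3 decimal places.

78.185

R1 (z=89.0): average=0.78, okay=0.35; AND[a·b] → w = 0.2730
R2 (z=44.0): poor=0.49, great=0.37, average=0.78; AND[a·b] → w = 0.1414
R3 (z=86.0): poor=0.49, average=0.78, ¬great=1−0.37=0.63; AND[a·b] → w = 0.2408
Weighted average = (0.2730·89.0 + 0.1414·44.0 + 0.2408·86.0) / (0.2730 + 0.1414 + 0.2408)
  = 51.2268 / 0.6552 = 78.185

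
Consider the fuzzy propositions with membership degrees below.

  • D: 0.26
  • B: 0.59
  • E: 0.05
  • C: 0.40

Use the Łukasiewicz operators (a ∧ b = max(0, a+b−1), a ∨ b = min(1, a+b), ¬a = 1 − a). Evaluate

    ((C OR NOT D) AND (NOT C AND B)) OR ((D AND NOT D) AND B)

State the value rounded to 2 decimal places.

0.19

NOT D = 1 − 0.26 = 0.74
C OR NOT D = min(1, a+b) on (0.40, 0.74) = 1.00
NOT C = 1 − 0.40 = 0.60
NOT C AND B = max(0, a+b−1) on (0.60, 0.59) = 0.19
(C OR NOT D) AND (NOT C AND B) = max(0, a+b−1) on (1.00, 0.19) = 0.19
NOT D = 1 − 0.26 = 0.74
D AND NOT D = max(0, a+b−1) on (0.26, 0.74) = 0.00
(D AND NOT D) AND B = max(0, a+b−1) on (0.00, 0.59) = 0.00
((C OR NOT D) AND (NOT C AND B)) OR ((D AND NOT D) AND B) = min(1, a+b) on (0.19, 0.00) = 0.19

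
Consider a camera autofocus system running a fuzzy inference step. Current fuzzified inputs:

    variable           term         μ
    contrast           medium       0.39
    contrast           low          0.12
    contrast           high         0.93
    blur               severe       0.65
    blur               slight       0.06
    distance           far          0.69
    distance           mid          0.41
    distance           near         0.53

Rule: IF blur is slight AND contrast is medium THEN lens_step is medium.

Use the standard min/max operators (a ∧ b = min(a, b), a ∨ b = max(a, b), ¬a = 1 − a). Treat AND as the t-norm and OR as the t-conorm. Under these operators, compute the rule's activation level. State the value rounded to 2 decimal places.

firing strength: slight=0.06, medium=0.39; AND[min(a, b)] → w = 0.06

0.06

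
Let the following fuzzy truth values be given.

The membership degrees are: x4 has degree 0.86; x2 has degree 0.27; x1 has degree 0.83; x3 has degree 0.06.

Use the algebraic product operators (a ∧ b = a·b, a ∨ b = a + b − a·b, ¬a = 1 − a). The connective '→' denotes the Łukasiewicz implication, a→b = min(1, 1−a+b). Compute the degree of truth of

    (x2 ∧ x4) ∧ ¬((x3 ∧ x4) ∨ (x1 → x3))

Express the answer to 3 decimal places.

0.170

x2 ∧ x4 = a·b on (0.2700, 0.8600) = 0.2322
x3 ∧ x4 = a·b on (0.0600, 0.8600) = 0.0516
x1 → x3  [Łukasiewicz: min(1, 1−a+b)] with a=0.8300, b=0.0600 → 0.2300
(x3 ∧ x4) ∨ (x1 → x3) = a + b − a·b on (0.0516, 0.2300) = 0.2697
¬((x3 ∧ x4) ∨ (x1 → x3)) = 1 − 0.2697 = 0.7303
(x2 ∧ x4) ∧ ¬((x3 ∧ x4) ∨ (x1 → x3)) = a·b on (0.2322, 0.7303) = 0.1696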